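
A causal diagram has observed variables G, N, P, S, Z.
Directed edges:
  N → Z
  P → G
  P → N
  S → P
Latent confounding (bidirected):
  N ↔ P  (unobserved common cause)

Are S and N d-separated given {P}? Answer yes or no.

Bayes-Ball from S | {P} reaches {N,Z}.
N ∈ reach(S|{P}) ⇒ S ⊥̸ N | {P}.

No — S and N are d-connected given {P}.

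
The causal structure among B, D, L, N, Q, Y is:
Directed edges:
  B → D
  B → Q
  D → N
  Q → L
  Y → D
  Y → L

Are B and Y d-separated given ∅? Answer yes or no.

Bayes-Ball from B | ∅ reaches {D,L,N,Q}.
Y ∉ reach(B|∅) ⇒ B ⊥ Y | ∅.

Yes — B ⊥ Y | ∅.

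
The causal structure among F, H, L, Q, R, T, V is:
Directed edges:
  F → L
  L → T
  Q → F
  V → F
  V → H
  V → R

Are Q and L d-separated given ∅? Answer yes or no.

No — Q and L are d-connected given ∅.

Bayes-Ball from Q | ∅ reaches {F,L,T}.
L ∈ reach(Q|∅) ⇒ Q ⊥̸ L | ∅.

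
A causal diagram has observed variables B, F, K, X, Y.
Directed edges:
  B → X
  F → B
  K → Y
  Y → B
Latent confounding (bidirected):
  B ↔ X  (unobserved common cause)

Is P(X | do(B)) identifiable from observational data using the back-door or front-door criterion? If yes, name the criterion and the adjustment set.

P(X|do(B)): not identifiable (no BD/FD set).

desc(B)\{B}={X}; candidates ⊆ {F,K,Y}.
B↔X: latent back-door arc(s) into B.
size 0: {}; under {} B still reaches {F,K,X,Y} ∋ X.
size 1: {F}, {K}, {Y}; under {F} B still reaches {K,X,Y} ∋ X.
size 2: {F,K}, {F,Y}, {K,Y}; under {F,K} B still reaches {X,Y} ∋ X.
B↔X cannot be blocked by any observed set — no back-door set.
No mediator lies on a directed B→…→X path.
Neither criterion identifies P(X|do(B)) in this graph.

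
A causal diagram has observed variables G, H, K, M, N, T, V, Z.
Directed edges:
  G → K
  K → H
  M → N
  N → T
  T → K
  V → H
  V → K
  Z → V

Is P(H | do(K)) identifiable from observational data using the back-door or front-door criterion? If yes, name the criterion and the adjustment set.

P(H|do(K)): backdoor, adjust for {V}.

desc(K)\{K}={H}; candidates ⊆ {G,M,N,T,V,Z}.
size 0: {}; under {} K still reaches {G,H,M,N,T,V,Z} ∋ H.
{V}: K⊥H given {V} in G with K→· removed — back-door holds.
P(H|do(K)) = Σ_{V} P(H|K,V)·P(V).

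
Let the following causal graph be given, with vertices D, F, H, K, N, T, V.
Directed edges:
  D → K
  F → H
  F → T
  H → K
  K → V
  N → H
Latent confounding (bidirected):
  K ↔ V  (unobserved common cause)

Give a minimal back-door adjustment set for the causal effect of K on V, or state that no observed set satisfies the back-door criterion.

K→V: no observed back-door set.

desc(K)\{K}={V}; candidates ⊆ {D,F,H,N,T}.
K↔V: latent back-door arc(s) into K.
size 0: {}; under {} K still reaches {D,F,H,N,T,V} ∋ V.
size 1: {D}, {F}, {H} …(+2); under {D} K still reaches {F,H,N,T,V} ∋ V.
size 2: {D,F}, {D,H}, {D,N} …(+7); under {D,F} K still reaches {H,N,V} ∋ V.
K↔V cannot be blocked by any observed set — no back-door set.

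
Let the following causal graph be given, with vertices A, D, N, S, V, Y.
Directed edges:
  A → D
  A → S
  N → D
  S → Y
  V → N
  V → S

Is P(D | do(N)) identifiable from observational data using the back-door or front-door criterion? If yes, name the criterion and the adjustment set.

P(D|do(N)): backdoor, adjust for ∅.

desc(N)\{N}={D}; candidates ⊆ {A,S,V,Y}.
∅: N⊥D given ∅ in G with N→· removed — back-door holds.
P(D|do(N)) = P(D|N) — no adjustment needed.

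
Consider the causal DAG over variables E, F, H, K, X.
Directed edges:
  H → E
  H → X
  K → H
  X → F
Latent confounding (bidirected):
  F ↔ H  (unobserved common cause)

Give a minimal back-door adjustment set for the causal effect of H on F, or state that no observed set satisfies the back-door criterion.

H→F: no observed back-door set.

desc(H)\{H}={E,F,X}; candidates ⊆ {K}.
H↔F: latent back-door arc(s) into H.
size 0: {}; under {} H still reaches {F,K} ∋ F.
size 1: {K}; under {K} H still reaches {F} ∋ F.
H↔F cannot be blocked by any observed set — no back-door set.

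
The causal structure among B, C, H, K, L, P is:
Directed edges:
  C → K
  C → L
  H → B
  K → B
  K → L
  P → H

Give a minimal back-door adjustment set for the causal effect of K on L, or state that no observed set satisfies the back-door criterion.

desc(K)\{K}={B,L}; candidates ⊆ {C,H,P}.
size 0: {}; under {} K still reaches {C,L} ∋ L.
{C}: K⊥L given {C} in G with K→· removed — back-door holds.

K→L: minimal back-door set {C}.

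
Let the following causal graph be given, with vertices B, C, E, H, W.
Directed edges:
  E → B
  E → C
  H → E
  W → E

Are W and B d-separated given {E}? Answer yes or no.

Bayes-Ball from W | {E} reaches {H}.
B ∉ reach(W|{E}) ⇒ W ⊥ B | {E}.

Yes — W ⊥ B | {E}.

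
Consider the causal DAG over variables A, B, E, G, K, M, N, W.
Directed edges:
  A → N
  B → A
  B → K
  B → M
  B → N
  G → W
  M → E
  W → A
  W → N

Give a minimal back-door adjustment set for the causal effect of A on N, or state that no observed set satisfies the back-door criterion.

A→N: minimal back-door set {B, W}.

desc(A)\{A}={N}; candidates ⊆ {B,E,G,K,M,W}.
size 0: {}; under {} A still reaches {B,E,G,K,M,N,W} ∋ N.
size 1: {B}, {E}, {G} …(+3); under {B} A still reaches {G,N,W} ∋ N.
{B,W}: A⊥N given {B,W} in G with A→· removed — back-door holds.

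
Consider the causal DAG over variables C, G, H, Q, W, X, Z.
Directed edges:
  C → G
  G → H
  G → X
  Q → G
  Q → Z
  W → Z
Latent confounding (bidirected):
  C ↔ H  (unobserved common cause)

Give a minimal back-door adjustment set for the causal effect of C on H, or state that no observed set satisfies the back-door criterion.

desc(C)\{C}={G,H,X}; candidates ⊆ {Q,W,Z}.
C↔H: latent back-door arc(s) into C.
size 0: {}; under {} C still reaches {H} ∋ H.
size 1: {Q}, {W}, {Z}; under {Q} C still reaches {H} ∋ H.
size 2: {Q,W}, {Q,Z}, {W,Z}; under {Q,W} C still reaches {H} ∋ H.
C↔H cannot be blocked by any observed set — no back-door set.

C→H: no observed back-door set.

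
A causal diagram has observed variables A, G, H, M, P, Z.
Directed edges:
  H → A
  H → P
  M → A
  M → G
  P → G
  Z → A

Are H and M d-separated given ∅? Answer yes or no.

Bayes-Ball from H | ∅ reaches {A,G,P}.
M ∉ reach(H|∅) ⇒ H ⊥ M | ∅.

Yes — H ⊥ M | ∅.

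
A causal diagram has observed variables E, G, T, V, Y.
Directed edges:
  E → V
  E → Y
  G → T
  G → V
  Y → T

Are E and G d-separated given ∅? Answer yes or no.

Bayes-Ball from E | ∅ reaches {T,V,Y}.
G ∉ reach(E|∅) ⇒ E ⊥ G | ∅.

Yes — E ⊥ G | ∅.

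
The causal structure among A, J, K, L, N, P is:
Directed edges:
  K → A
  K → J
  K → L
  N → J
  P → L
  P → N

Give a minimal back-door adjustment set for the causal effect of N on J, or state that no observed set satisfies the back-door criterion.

N→J: minimal back-door set ∅.

desc(N)\{N}={J}; candidates ⊆ {A,K,L,P}.
∅: N⊥J given ∅ in G with N→· removed — back-door holds.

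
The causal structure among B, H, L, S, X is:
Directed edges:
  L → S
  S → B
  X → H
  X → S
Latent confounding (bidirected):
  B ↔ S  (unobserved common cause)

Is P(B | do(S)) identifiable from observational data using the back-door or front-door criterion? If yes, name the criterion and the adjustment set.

P(B|do(S)): not identifiable (no BD/FD set).

desc(S)\{S}={B}; candidates ⊆ {H,L,X}.
S↔B: latent back-door arc(s) into S.
size 0: {}; under {} S still reaches {B,H,L,X} ∋ B.
size 1: {H}, {L}, {X}; under {H} S still reaches {B,L,X} ∋ B.
size 2: {H,L}, {H,X}, {L,X}; under {H,L} S still reaches {B,X} ∋ B.
S↔B cannot be blocked by any observed set — no back-door set.
No mediator lies on a directed S→…→B path.
Neither criterion identifies P(B|do(S)) in this graph.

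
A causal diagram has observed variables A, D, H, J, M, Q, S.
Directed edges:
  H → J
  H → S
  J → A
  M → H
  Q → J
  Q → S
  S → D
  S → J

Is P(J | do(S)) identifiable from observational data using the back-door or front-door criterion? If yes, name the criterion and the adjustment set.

P(J|do(S)): backdoor, adjust for {H, Q}.

desc(S)\{S}={A,D,J}; candidates ⊆ {H,M,Q}.
size 0: {}; under {} S still reaches {A,H,J,M,Q} ∋ J.
size 1: {H}, {M}, {Q}; under {H} S still reaches {A,J,Q} ∋ J.
{H,Q}: S⊥J given {H,Q} in G with S→· removed — back-door holds.
P(J|do(S)) = Σ_{H,Q} P(J|S,H,Q)·P(H,Q).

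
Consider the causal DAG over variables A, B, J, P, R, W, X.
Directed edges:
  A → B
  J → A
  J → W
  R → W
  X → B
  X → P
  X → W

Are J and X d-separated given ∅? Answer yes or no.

Yes — J ⊥ X | ∅.

Bayes-Ball from J | ∅ reaches {A,B,W}.
X ∉ reach(J|∅) ⇒ J ⊥ X | ∅.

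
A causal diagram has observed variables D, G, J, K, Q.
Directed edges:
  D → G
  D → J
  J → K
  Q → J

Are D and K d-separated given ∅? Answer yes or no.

Bayes-Ball from D | ∅ reaches {G,J,K}.
K ∈ reach(D|∅) ⇒ D ⊥̸ K | ∅.

No — D and K are d-connected given ∅.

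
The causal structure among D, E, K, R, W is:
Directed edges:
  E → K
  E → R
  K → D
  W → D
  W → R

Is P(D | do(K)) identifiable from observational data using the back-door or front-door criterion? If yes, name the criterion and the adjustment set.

desc(K)\{K}={D}; candidates ⊆ {E,R,W}.
∅: K⊥D given ∅ in G with K→· removed — back-door holds.
P(D|do(K)) = P(D|K) — no adjustment needed.

P(D|do(K)): backdoor, adjust for ∅.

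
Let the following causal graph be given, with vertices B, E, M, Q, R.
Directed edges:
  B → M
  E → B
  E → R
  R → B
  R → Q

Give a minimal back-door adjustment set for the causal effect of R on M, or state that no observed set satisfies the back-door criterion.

desc(R)\{R}={B,M,Q}; candidates ⊆ {E}.
size 0: {}; under {} R still reaches {B,E,M} ∋ M.
{E}: R⊥M given {E} in G with R→· removed — back-door holds.

R→M: minimal back-door set {E}.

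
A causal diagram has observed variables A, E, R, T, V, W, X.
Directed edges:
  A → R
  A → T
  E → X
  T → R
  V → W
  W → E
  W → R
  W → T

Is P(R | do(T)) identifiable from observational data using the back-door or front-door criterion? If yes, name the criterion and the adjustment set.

P(R|do(T)): backdoor, adjust for {A, W}.

desc(T)\{T}={R}; candidates ⊆ {A,E,V,W,X}.
size 0: {}; under {} T still reaches {A,E,R,V,W,X} ∋ R.
size 1: {A}, {E}, {V} …(+2); under {A} T still reaches {E,R,V,W,X} ∋ R.
{A,W}: T⊥R given {A,W} in G with T→· removed — back-door holds.
P(R|do(T)) = Σ_{A,W} P(R|T,A,W)·P(A,W).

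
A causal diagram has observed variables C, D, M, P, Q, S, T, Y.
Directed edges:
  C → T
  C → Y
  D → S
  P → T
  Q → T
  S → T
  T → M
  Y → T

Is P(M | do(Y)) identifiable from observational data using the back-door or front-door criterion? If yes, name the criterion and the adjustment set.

desc(Y)\{Y}={M,T}; candidates ⊆ {C,D,P,Q,S}.
size 0: {}; under {} Y still reaches {C,M,T} ∋ M.
{C}: Y⊥M given {C} in G with Y→· removed — back-door holds.
P(M|do(Y)) = Σ_{C} P(M|Y,C)·P(C).

P(M|do(Y)): backdoor, adjust for {C}.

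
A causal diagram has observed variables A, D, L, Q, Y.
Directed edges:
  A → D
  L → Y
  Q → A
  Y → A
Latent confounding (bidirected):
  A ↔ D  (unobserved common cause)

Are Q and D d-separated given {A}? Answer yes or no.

No — Q and D are d-connected given {A}.

Bayes-Ball from Q | {A} reaches {D,L,Y}.
D ∈ reach(Q|{A}) ⇒ Q ⊥̸ D | {A}.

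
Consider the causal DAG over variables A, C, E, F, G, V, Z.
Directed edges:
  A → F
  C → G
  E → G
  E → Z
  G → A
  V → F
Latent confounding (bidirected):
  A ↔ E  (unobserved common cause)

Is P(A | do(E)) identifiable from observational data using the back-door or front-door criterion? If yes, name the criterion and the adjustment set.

desc(E)\{E}={A,F,G,Z}; candidates ⊆ {C,V}.
E↔A: latent back-door arc(s) into E.
size 0: {}; under {} E still reaches {A,F} ∋ A.
size 1: {C}, {V}; under {C} E still reaches {A,F} ∋ A.
size 2: {C,V}; under {C,V} E still reaches {A,F} ∋ A.
E↔A cannot be blocked by any observed set — no back-door set.
{G}: (i) intercepts every directed E→A path; (ii) no back-door E→{G}; (iii) {E} blocks every back-door {G}→A. Front-door holds.
P(A|do(E)) = Σ_{G} P(G|E) Σ_{E'} P(A|G,E')P(E').

P(A|do(E)): frontdoor, adjust for {G}.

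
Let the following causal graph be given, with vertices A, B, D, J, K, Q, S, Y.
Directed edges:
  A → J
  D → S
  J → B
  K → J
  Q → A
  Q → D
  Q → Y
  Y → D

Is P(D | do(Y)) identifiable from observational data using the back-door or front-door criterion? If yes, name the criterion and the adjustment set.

P(D|do(Y)): backdoor, adjust for {Q}.

desc(Y)\{Y}={D,S}; candidates ⊆ {A,B,J,K,Q}.
size 0: {}; under {} Y still reaches {A,B,D,J,Q,S} ∋ D.
{Q}: Y⊥D given {Q} in G with Y→· removed — back-door holds.
P(D|do(Y)) = Σ_{Q} P(D|Y,Q)·P(Q).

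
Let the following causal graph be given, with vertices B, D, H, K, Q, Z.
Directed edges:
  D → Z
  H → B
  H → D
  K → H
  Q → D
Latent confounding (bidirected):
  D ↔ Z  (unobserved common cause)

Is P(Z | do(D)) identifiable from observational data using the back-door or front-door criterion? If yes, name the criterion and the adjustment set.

P(Z|do(D)): not identifiable (no BD/FD set).

desc(D)\{D}={Z}; candidates ⊆ {B,H,K,Q}.
D↔Z: latent back-door arc(s) into D.
size 0: {}; under {} D still reaches {B,H,K,Q,Z} ∋ Z.
size 1: {B}, {H}, {K} …(+1); under {B} D still reaches {H,K,Q,Z} ∋ Z.
size 2: {B,H}, {B,K}, {B,Q} …(+3); under {B,H} D still reaches {Q,Z} ∋ Z.
D↔Z cannot be blocked by any observed set — no back-door set.
No mediator lies on a directed D→…→Z path.
Neither criterion identifies P(Z|do(D)) in this graph.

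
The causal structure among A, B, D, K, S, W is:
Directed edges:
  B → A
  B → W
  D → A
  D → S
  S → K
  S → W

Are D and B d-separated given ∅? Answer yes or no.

Yes — D ⊥ B | ∅.

Bayes-Ball from D | ∅ reaches {A,K,S,W}.
B ∉ reach(D|∅) ⇒ D ⊥ B | ∅.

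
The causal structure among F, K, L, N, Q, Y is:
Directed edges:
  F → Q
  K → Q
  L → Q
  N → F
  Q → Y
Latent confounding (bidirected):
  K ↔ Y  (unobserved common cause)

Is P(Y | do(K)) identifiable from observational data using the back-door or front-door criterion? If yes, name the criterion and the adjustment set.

desc(K)\{K}={Q,Y}; candidates ⊆ {F,L,N}.
K↔Y: latent back-door arc(s) into K.
size 0: {}; under {} K still reaches {Y} ∋ Y.
size 1: {F}, {L}, {N}; under {F} K still reaches {Y} ∋ Y.
size 2: {F,L}, {F,N}, {L,N}; under {F,L} K still reaches {Y} ∋ Y.
K↔Y cannot be blocked by any observed set — no back-door set.
{Q}: (i) intercepts every directed K→Y path; (ii) no back-door K→{Q}; (iii) {K} blocks every back-door {Q}→Y. Front-door holds.
P(Y|do(K)) = Σ_{Q} P(Q|K) Σ_{K'} P(Y|Q,K')P(K').

P(Y|do(K)): frontdoor, adjust for {Q}.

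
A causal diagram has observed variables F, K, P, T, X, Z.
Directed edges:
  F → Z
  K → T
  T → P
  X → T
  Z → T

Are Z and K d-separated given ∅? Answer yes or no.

Yes — Z ⊥ K | ∅.

Bayes-Ball from Z | ∅ reaches {F,P,T}.
K ∉ reach(Z|∅) ⇒ Z ⊥ K | ∅.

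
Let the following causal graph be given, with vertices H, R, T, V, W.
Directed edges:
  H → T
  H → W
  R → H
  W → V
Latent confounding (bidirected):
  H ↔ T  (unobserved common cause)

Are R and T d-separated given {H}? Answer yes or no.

Bayes-Ball from R | {H} reaches {T}.
T ∈ reach(R|{H}) ⇒ R ⊥̸ T | {H}.

No — R and T are d-connected given {H}.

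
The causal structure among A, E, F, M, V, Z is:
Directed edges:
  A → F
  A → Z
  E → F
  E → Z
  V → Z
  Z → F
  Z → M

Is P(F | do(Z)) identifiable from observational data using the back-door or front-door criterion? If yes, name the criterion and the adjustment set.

desc(Z)\{Z}={F,M}; candidates ⊆ {A,E,V}.
size 0: {}; under {} Z still reaches {A,E,F,V} ∋ F.
size 1: {A}, {E}, {V}; under {A} Z still reaches {E,F,V} ∋ F.
{A,E}: Z⊥F given {A,E} in G with Z→· removed — back-door holds.
P(F|do(Z)) = Σ_{A,E} P(F|Z,A,E)·P(A,E).

P(F|do(Z)): backdoor, adjust for {A, E}.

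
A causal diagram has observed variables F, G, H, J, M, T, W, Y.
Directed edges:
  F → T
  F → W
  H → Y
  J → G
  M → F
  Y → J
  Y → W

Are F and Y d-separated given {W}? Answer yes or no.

No — F and Y are d-connected given {W}.

Bayes-Ball from F | {W} reaches {G,H,J,M,T,Y}.
Y ∈ reach(F|{W}) ⇒ F ⊥̸ Y | {W}.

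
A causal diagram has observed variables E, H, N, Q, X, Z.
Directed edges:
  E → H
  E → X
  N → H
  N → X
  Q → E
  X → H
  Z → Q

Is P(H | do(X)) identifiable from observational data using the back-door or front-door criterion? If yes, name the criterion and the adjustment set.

desc(X)\{X}={H}; candidates ⊆ {E,N,Q,Z}.
size 0: {}; under {} X still reaches {E,H,N,Q,Z} ∋ H.
size 1: {E}, {N}, {Q} …(+1); under {E} X still reaches {H,N} ∋ H.
{E,N}: X⊥H given {E,N} in G with X→· removed — back-door holds.
P(H|do(X)) = Σ_{E,N} P(H|X,E,N)·P(E,N).

P(H|do(X)): backdoor, adjust for {E, N}.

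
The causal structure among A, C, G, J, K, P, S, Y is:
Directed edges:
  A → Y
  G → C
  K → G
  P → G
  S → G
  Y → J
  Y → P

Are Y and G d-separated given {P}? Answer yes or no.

Yes — Y ⊥ G | {P}.

Bayes-Ball from Y | {P} reaches {A,J}.
G ∉ reach(Y|{P}) ⇒ Y ⊥ G | {P}.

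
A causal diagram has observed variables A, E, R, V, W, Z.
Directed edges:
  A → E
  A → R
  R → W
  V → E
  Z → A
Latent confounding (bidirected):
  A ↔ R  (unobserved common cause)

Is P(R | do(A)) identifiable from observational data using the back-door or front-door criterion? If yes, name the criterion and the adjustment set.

P(R|do(A)): not identifiable (no BD/FD set).

desc(A)\{A}={E,R,W}; candidates ⊆ {V,Z}.
A↔R: latent back-door arc(s) into A.
size 0: {}; under {} A still reaches {R,W,Z} ∋ R.
size 1: {V}, {Z}; under {V} A still reaches {R,W,Z} ∋ R.
size 2: {V,Z}; under {V,Z} A still reaches {R,W} ∋ R.
A↔R cannot be blocked by any observed set — no back-door set.
No mediator lies on a directed A→…→R path.
Neither criterion identifies P(R|do(A)) in this graph.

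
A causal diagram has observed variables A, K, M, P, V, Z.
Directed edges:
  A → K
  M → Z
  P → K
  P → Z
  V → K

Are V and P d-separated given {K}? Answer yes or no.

Bayes-Ball from V | {K} reaches {A,P,Z}.
P ∈ reach(V|{K}) ⇒ V ⊥̸ P | {K}.

No — V and P are d-connected given {K}.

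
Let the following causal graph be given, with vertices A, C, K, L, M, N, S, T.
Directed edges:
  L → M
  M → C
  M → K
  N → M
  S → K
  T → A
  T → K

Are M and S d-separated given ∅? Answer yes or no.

Bayes-Ball from M | ∅ reaches {C,K,L,N}.
S ∉ reach(M|∅) ⇒ M ⊥ S | ∅.

Yes — M ⊥ S | ∅.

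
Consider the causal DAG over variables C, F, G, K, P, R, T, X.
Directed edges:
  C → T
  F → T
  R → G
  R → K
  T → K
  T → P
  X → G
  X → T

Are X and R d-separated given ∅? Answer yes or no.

Yes — X ⊥ R | ∅.

Bayes-Ball from X | ∅ reaches {G,K,P,T}.
R ∉ reach(X|∅) ⇒ X ⊥ R | ∅.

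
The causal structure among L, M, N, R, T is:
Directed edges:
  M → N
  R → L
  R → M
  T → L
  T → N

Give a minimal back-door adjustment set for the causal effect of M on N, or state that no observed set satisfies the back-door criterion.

M→N: minimal back-door set ∅.

desc(M)\{M}={N}; candidates ⊆ {L,R,T}.
∅: M⊥N given ∅ in G with M→· removed — back-door holds.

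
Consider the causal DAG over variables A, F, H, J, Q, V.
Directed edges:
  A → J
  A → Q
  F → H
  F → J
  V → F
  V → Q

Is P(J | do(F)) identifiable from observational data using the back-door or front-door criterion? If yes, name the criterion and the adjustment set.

P(J|do(F)): backdoor, adjust for ∅.

desc(F)\{F}={H,J}; candidates ⊆ {A,Q,V}.
∅: F⊥J given ∅ in G with F→· removed — back-door holds.
P(J|do(F)) = P(J|F) — no adjustment needed.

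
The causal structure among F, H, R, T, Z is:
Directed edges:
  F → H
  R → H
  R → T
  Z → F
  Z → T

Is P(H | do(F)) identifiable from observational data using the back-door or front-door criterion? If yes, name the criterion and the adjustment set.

desc(F)\{F}={H}; candidates ⊆ {R,T,Z}.
∅: F⊥H given ∅ in G with F→· removed — back-door holds.
P(H|do(F)) = P(H|F) — no adjustment needed.

P(H|do(F)): backdoor, adjust for ∅.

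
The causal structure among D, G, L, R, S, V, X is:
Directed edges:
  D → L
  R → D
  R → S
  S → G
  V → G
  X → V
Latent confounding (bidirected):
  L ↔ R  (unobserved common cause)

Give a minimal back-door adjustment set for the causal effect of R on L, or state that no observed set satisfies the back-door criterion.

R→L: no observed back-door set.

desc(R)\{R}={D,G,L,S}; candidates ⊆ {V,X}.
R↔L: latent back-door arc(s) into R.
size 0: {}; under {} R still reaches {L} ∋ L.
size 1: {V}, {X}; under {V} R still reaches {L} ∋ L.
size 2: {V,X}; under {V,X} R still reaches {L} ∋ L.
R↔L cannot be blocked by any observed set — no back-door set.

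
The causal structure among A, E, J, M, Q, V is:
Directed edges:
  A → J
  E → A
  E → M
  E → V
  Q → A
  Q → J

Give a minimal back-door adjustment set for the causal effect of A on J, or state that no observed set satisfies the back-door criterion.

desc(A)\{A}={J}; candidates ⊆ {E,M,Q,V}.
size 0: {}; under {} A still reaches {E,J,M,Q,V} ∋ J.
{Q}: A⊥J given {Q} in G with A→· removed — back-door holds.

A→J: minimal back-door set {Q}.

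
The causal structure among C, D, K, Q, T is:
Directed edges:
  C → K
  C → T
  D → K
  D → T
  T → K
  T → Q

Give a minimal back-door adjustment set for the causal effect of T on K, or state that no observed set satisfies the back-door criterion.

T→K: minimal back-door set {C, D}.

desc(T)\{T}={K,Q}; candidates ⊆ {C,D}.
size 0: {}; under {} T still reaches {C,D,K} ∋ K.
size 1: {C}, {D}; under {C} T still reaches {D,K} ∋ K.
{C,D}: T⊥K given {C,D} in G with T→· removed — back-door holds.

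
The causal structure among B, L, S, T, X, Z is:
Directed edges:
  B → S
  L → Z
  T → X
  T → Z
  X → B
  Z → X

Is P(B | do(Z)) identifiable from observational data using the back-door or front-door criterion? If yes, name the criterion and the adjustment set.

desc(Z)\{Z}={B,S,X}; candidates ⊆ {L,T}.
size 0: {}; under {} Z still reaches {B,L,S,T,X} ∋ B.
{T}: Z⊥B given {T} in G with Z→· removed — back-door holds.
P(B|do(Z)) = Σ_{T} P(B|Z,T)·P(T).

P(B|do(Z)): backdoor, adjust for {T}.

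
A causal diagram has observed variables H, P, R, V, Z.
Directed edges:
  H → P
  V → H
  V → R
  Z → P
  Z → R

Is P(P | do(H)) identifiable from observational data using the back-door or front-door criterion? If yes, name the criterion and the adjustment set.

desc(H)\{H}={P}; candidates ⊆ {R,V,Z}.
∅: H⊥P given ∅ in G with H→· removed — back-door holds.
P(P|do(H)) = P(P|H) — no adjustment needed.

P(P|do(H)): backdoor, adjust for ∅.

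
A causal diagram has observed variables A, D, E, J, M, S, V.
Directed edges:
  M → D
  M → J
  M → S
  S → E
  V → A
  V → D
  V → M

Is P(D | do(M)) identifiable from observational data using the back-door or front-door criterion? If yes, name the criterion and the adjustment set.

P(D|do(M)): backdoor, adjust for {V}.

desc(M)\{M}={D,E,J,S}; candidates ⊆ {A,V}.
size 0: {}; under {} M still reaches {A,D,V} ∋ D.
{V}: M⊥D given {V} in G with M→· removed — back-door holds.
P(D|do(M)) = Σ_{V} P(D|M,V)·P(V).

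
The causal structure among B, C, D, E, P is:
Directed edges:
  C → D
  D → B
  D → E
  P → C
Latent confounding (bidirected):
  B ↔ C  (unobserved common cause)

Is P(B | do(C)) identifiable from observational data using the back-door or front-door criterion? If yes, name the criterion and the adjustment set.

desc(C)\{C}={B,D,E}; candidates ⊆ {P}.
C↔B: latent back-door arc(s) into C.
size 0: {}; under {} C still reaches {B,P} ∋ B.
size 1: {P}; under {P} C still reaches {B} ∋ B.
C↔B cannot be blocked by any observed set — no back-door set.
{D}: (i) intercepts every directed C→B path; (ii) no back-door C→{D}; (iii) {C} blocks every back-door {D}→B. Front-door holds.
P(B|do(C)) = Σ_{D} P(D|C) Σ_{C'} P(B|D,C')P(C').

P(B|do(C)): frontdoor, adjust for {D}.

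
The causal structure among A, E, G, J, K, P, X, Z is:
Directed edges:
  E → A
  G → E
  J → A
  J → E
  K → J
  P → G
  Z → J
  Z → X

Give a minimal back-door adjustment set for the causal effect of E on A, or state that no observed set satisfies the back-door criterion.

E→A: minimal back-door set {J}.

desc(E)\{E}={A}; candidates ⊆ {G,J,K,P,X,Z}.
size 0: {}; under {} E still reaches {A,G,J,K,P,X,Z} ∋ A.
{J}: E⊥A given {J} in G with E→· removed — back-door holds.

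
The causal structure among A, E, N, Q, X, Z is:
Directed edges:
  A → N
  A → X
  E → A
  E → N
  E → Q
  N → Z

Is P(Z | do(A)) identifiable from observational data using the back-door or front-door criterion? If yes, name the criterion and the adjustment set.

desc(A)\{A}={N,X,Z}; candidates ⊆ {E,Q}.
size 0: {}; under {} A still reaches {E,N,Q,Z} ∋ Z.
{E}: A⊥Z given {E} in G with A→· removed — back-door holds.
P(Z|do(A)) = Σ_{E} P(Z|A,E)·P(E).

P(Z|do(A)): backdoor, adjust for {E}.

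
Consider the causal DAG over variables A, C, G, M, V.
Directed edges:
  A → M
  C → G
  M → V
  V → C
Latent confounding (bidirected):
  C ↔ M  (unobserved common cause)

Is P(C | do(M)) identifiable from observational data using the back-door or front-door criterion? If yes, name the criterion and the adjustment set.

P(C|do(M)): frontdoor, adjust for {V}.

desc(M)\{M}={C,G,V}; candidates ⊆ {A}.
M↔C: latent back-door arc(s) into M.
size 0: {}; under {} M still reaches {A,C,G} ∋ C.
size 1: {A}; under {A} M still reaches {C,G} ∋ C.
M↔C cannot be blocked by any observed set — no back-door set.
{V}: (i) intercepts every directed M→C path; (ii) no back-door M→{V}; (iii) {M} blocks every back-door {V}→C. Front-door holds.
P(C|do(M)) = Σ_{V} P(V|M) Σ_{M'} P(C|V,M')P(M').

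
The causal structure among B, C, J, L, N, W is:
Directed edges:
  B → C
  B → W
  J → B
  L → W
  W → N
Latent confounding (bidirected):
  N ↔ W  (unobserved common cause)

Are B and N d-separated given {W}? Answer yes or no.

No — B and N are d-connected given {W}.

Bayes-Ball from B | {W} reaches {C,J,L,N}.
N ∈ reach(B|{W}) ⇒ B ⊥̸ N | {W}.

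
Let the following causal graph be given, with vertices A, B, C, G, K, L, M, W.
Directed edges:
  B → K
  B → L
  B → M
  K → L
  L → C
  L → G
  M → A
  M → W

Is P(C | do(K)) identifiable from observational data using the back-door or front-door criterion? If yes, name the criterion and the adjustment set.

desc(K)\{K}={C,G,L}; candidates ⊆ {A,B,M,W}.
size 0: {}; under {} K still reaches {A,B,C,G,L,M,W} ∋ C.
{B}: K⊥C given {B} in G with K→· removed — back-door holds.
P(C|do(K)) = Σ_{B} P(C|K,B)·P(B).

P(C|do(K)): backdoor, adjust for {B}.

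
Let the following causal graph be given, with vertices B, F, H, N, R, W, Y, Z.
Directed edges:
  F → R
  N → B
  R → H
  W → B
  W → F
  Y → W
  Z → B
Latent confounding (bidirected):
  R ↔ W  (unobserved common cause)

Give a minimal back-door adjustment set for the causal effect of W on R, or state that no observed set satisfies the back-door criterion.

desc(W)\{W}={B,F,H,R}; candidates ⊆ {N,Y,Z}.
W↔R: latent back-door arc(s) into W.
size 0: {}; under {} W still reaches {H,R,Y} ∋ R.
size 1: {N}, {Y}, {Z}; under {N} W still reaches {H,R,Y} ∋ R.
size 2: {N,Y}, {N,Z}, {Y,Z}; under {N,Y} W still reaches {H,R} ∋ R.
W↔R cannot be blocked by any observed set — no back-door set.

W→R: no observed back-door set.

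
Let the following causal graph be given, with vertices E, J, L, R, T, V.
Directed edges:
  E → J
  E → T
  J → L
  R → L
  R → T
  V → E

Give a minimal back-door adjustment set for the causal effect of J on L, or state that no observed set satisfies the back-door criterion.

J→L: minimal back-door set ∅.

desc(J)\{J}={L}; candidates ⊆ {E,R,T,V}.
∅: J⊥L given ∅ in G with J→· removed — back-door holds.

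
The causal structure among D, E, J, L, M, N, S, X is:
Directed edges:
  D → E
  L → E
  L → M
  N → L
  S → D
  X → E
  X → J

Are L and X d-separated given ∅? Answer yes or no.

Yes — L ⊥ X | ∅.

Bayes-Ball from L | ∅ reaches {E,M,N}.
X ∉ reach(L|∅) ⇒ L ⊥ X | ∅.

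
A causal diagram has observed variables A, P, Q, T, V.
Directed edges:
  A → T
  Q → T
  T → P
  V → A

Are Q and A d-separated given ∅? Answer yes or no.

Yes — Q ⊥ A | ∅.

Bayes-Ball from Q | ∅ reaches {P,T}.
A ∉ reach(Q|∅) ⇒ Q ⊥ A | ∅.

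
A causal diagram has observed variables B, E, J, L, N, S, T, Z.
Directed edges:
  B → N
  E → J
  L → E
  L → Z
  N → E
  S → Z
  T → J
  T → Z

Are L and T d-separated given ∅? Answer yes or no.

Yes — L ⊥ T | ∅.

Bayes-Ball from L | ∅ reaches {E,J,Z}.
T ∉ reach(L|∅) ⇒ L ⊥ T | ∅.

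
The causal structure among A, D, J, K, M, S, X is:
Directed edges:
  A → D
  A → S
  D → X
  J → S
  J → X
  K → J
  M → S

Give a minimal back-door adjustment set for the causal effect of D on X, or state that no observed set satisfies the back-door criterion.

D→X: minimal back-door set ∅.

desc(D)\{D}={X}; candidates ⊆ {A,J,K,M,S}.
∅: D⊥X given ∅ in G with D→· removed — back-door holds.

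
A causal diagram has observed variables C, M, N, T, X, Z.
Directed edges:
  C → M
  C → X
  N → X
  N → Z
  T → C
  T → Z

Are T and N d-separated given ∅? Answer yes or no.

Bayes-Ball from T | ∅ reaches {C,M,X,Z}.
N ∉ reach(T|∅) ⇒ T ⊥ N | ∅.

Yes — T ⊥ N | ∅.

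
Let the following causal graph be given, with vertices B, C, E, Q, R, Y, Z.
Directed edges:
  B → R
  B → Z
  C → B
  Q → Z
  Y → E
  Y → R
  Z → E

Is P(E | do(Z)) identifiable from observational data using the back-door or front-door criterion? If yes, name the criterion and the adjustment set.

desc(Z)\{Z}={E}; candidates ⊆ {B,C,Q,R,Y}.
∅: Z⊥E given ∅ in G with Z→· removed — back-door holds.
P(E|do(Z)) = P(E|Z) — no adjustment needed.

P(E|do(Z)): backdoor, adjust for ∅.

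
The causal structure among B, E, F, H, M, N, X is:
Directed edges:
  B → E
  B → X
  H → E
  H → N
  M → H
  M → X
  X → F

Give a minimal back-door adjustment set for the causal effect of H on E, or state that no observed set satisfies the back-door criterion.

H→E: minimal back-door set ∅.

desc(H)\{H}={E,N}; candidates ⊆ {B,F,M,X}.
∅: H⊥E given ∅ in G with H→· removed — back-door holds.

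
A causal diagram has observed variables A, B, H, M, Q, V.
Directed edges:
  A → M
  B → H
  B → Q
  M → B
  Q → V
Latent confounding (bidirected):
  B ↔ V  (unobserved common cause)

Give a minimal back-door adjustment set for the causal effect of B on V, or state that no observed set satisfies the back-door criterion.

B→V: no observed back-door set.

desc(B)\{B}={H,Q,V}; candidates ⊆ {A,M}.
B↔V: latent back-door arc(s) into B.
size 0: {}; under {} B still reaches {A,M,V} ∋ V.
size 1: {A}, {M}; under {A} B still reaches {M,V} ∋ V.
size 2: {A,M}; under {A,M} B still reaches {V} ∋ V.
B↔V cannot be blocked by any observed set — no back-door set.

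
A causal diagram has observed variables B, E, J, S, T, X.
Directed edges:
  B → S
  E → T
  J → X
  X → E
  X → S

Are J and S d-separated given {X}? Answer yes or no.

Bayes-Ball from J | {X} reaches ∅.
S ∉ reach(J|{X}) ⇒ J ⊥ S | {X}.

Yes — J ⊥ S | {X}.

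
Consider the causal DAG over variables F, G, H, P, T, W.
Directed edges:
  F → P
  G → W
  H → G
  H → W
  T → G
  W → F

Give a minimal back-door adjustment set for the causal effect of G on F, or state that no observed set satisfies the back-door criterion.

desc(G)\{G}={F,P,W}; candidates ⊆ {H,T}.
size 0: {}; under {} G still reaches {F,H,P,T,W} ∋ F.
{H}: G⊥F given {H} in G with G→· removed — back-door holds.

G→F: minimal back-door set {H}.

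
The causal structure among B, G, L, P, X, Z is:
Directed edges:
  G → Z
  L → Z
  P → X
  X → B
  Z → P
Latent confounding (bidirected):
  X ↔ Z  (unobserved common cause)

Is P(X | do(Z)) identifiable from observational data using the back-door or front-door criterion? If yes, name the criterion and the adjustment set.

desc(Z)\{Z}={B,P,X}; candidates ⊆ {G,L}.
Z↔X: latent back-door arc(s) into Z.
size 0: {}; under {} Z still reaches {B,G,L,X} ∋ X.
size 1: {G}, {L}; under {G} Z still reaches {B,L,X} ∋ X.
size 2: {G,L}; under {G,L} Z still reaches {B,X} ∋ X.
Z↔X cannot be blocked by any observed set — no back-door set.
{P}: (i) intercepts every directed Z→X path; (ii) no back-door Z→{P}; (iii) {Z} blocks every back-door {P}→X. Front-door holds.
P(X|do(Z)) = Σ_{P} P(P|Z) Σ_{Z'} P(X|P,Z')P(Z').

P(X|do(Z)): frontdoor, adjust for {P}.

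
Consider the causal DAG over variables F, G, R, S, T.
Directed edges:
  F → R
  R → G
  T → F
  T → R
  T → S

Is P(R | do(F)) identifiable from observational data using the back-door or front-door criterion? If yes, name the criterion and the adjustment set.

desc(F)\{F}={G,R}; candidates ⊆ {S,T}.
size 0: {}; under {} F still reaches {G,R,S,T} ∋ R.
{T}: F⊥R given {T} in G with F→· removed — back-door holds.
P(R|do(F)) = Σ_{T} P(R|F,T)·P(T).

P(R|do(F)): backdoor, adjust for {T}.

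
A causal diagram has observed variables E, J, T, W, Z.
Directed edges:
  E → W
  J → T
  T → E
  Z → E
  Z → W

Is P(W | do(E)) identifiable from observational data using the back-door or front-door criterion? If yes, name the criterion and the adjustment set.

P(W|do(E)): backdoor, adjust for {Z}.

desc(E)\{E}={W}; candidates ⊆ {J,T,Z}.
size 0: {}; under {} E still reaches {J,T,W,Z} ∋ W.
{Z}: E⊥W given {Z} in G with E→· removed — back-door holds.
P(W|do(E)) = Σ_{Z} P(W|E,Z)·P(Z).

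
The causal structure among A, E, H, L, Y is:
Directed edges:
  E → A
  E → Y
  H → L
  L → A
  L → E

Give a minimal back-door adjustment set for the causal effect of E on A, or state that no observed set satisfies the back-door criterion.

E→A: minimal back-door set {L}.

desc(E)\{E}={A,Y}; candidates ⊆ {H,L}.
size 0: {}; under {} E still reaches {A,H,L} ∋ A.
{L}: E⊥A given {L} in G with E→· removed — back-door holds.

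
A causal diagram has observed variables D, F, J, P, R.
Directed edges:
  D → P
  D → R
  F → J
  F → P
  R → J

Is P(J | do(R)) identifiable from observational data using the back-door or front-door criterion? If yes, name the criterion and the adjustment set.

desc(R)\{R}={J}; candidates ⊆ {D,F,P}.
∅: R⊥J given ∅ in G with R→· removed — back-door holds.
P(J|do(R)) = P(J|R) — no adjustment needed.

P(J|do(R)): backdoor, adjust for ∅.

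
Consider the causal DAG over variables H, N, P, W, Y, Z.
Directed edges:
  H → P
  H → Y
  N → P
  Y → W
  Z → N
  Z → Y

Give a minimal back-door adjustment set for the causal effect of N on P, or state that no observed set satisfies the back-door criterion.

N→P: minimal back-door set ∅.

desc(N)\{N}={P}; candidates ⊆ {H,W,Y,Z}.
∅: N⊥P given ∅ in G with N→· removed — back-door holds.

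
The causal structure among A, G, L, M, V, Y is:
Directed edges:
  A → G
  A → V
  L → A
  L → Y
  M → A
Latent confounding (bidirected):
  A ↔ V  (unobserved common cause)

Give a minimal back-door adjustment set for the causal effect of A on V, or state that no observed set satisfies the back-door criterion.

desc(A)\{A}={G,V}; candidates ⊆ {L,M,Y}.
A↔V: latent back-door arc(s) into A.
size 0: {}; under {} A still reaches {L,M,V,Y} ∋ V.
size 1: {L}, {M}, {Y}; under {L} A still reaches {M,V} ∋ V.
size 2: {L,M}, {L,Y}, {M,Y}; under {L,M} A still reaches {V} ∋ V.
A↔V cannot be blocked by any observed set — no back-door set.

A→V: no observed back-door set.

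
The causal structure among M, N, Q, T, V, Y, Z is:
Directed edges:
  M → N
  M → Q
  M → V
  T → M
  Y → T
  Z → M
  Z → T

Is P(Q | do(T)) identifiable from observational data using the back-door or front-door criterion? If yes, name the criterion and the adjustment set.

P(Q|do(T)): backdoor, adjust for {Z}.

desc(T)\{T}={M,N,Q,V}; candidates ⊆ {Y,Z}.
size 0: {}; under {} T still reaches {M,N,Q,V,Y,Z} ∋ Q.
{Z}: T⊥Q given {Z} in G with T→· removed — back-door holds.
P(Q|do(T)) = Σ_{Z} P(Q|T,Z)·P(Z).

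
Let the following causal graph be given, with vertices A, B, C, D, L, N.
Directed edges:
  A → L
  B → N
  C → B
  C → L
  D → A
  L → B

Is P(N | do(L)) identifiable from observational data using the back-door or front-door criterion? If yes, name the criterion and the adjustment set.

desc(L)\{L}={B,N}; candidates ⊆ {A,C,D}.
size 0: {}; under {} L still reaches {A,B,C,D,N} ∋ N.
{C}: L⊥N given {C} in G with L→· removed — back-door holds.
P(N|do(L)) = Σ_{C} P(N|L,C)·P(C).

P(N|do(L)): backdoor, adjust for {C}.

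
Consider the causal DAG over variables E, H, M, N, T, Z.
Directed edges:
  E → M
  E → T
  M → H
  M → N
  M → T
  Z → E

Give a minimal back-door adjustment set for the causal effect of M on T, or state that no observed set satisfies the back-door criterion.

M→T: minimal back-door set {E}.

desc(M)\{M}={H,N,T}; candidates ⊆ {E,Z}.
size 0: {}; under {} M still reaches {E,T,Z} ∋ T.
{E}: M⊥T given {E} in G with M→· removed — back-door holds.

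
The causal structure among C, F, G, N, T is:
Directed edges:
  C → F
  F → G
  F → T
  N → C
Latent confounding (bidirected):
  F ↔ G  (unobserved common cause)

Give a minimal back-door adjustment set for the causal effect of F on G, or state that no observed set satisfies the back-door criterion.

F→G: no observed back-door set.

desc(F)\{F}={G,T}; candidates ⊆ {C,N}.
F↔G: latent back-door arc(s) into F.
size 0: {}; under {} F still reaches {C,G,N} ∋ G.
size 1: {C}, {N}; under {C} F still reaches {G} ∋ G.
size 2: {C,N}; under {C,N} F still reaches {G} ∋ G.
F↔G cannot be blocked by any observed set — no back-door set.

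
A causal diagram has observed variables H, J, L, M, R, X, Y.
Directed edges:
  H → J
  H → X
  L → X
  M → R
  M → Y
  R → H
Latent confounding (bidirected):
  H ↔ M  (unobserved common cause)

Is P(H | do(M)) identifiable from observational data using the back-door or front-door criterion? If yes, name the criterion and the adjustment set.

desc(M)\{M}={H,J,R,X,Y}; candidates ⊆ {L}.
M↔H: latent back-door arc(s) into M.
size 0: {}; under {} M still reaches {H,J,X} ∋ H.
size 1: {L}; under {L} M still reaches {H,J,X} ∋ H.
M↔H cannot be blocked by any observed set — no back-door set.
{R}: (i) intercepts every directed M→H path; (ii) no back-door M→{R}; (iii) {M} blocks every back-door {R}→H. Front-door holds.
P(H|do(M)) = Σ_{R} P(R|M) Σ_{M'} P(H|R,M')P(M').

P(H|do(M)): frontdoor, adjust for {R}.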